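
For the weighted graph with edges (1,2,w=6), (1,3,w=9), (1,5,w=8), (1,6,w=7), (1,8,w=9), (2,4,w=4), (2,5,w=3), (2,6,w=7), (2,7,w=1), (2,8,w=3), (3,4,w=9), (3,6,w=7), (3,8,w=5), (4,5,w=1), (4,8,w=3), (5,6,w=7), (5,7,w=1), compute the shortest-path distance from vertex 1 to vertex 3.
9 (path: 1 -> 3; weights 9 = 9)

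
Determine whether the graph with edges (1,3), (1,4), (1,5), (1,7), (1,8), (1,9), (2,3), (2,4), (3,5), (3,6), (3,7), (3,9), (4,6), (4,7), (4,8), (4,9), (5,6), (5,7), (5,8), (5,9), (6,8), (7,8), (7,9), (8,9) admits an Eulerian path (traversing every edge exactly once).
Yes — and in fact it has an Eulerian circuit (the graph is connected and all 9 vertices have even degree)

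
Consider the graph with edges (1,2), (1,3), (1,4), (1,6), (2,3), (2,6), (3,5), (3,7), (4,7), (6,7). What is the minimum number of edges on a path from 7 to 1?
2 (path: 7 -> 3 -> 1, 2 edges)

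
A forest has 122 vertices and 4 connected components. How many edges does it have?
118 (Each of the 4 component trees on V_i vertices has V_i - 1 edges; summing gives V - C = 122 - 4 = 118)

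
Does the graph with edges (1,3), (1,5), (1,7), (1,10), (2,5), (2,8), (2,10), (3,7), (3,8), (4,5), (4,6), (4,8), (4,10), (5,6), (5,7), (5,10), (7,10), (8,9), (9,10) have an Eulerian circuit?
No (2 vertices have odd degree: {2, 3}; Eulerian circuit requires 0)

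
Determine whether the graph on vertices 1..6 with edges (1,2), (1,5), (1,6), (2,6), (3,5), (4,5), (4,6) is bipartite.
No (odd cycle of length 3: 2 -> 1 -> 6 -> 2)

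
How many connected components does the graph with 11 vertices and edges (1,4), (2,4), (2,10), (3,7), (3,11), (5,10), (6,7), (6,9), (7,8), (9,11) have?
2 (components: {1, 2, 4, 5, 10}, {3, 6, 7, 8, 9, 11})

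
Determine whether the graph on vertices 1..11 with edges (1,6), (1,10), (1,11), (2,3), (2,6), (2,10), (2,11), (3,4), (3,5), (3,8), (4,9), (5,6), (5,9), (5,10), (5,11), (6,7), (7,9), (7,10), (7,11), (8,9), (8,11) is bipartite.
Yes. Partition: {1, 2, 4, 5, 7, 8}, {3, 6, 9, 10, 11}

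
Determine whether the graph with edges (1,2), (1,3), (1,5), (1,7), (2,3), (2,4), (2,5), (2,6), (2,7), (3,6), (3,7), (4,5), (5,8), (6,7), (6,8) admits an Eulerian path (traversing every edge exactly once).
Yes — and in fact it has an Eulerian circuit (the graph is connected and all 8 vertices have even degree)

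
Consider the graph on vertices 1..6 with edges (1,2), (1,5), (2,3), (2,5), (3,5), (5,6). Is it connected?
No, it has 2 components: {1, 2, 3, 5, 6}, {4}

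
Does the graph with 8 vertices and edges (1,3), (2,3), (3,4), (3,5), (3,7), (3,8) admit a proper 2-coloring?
Yes. Partition: {1, 2, 4, 5, 6, 7, 8}, {3}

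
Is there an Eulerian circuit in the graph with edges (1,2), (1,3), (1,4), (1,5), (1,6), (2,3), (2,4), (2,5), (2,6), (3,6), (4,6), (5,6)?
No (6 vertices have odd degree: {1, 2, 3, 4, 5, 6}; Eulerian circuit requires 0)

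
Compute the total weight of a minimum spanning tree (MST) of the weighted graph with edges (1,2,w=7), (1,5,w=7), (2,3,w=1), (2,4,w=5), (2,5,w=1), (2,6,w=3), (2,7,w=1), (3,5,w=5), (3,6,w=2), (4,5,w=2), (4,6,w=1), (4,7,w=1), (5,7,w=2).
12 (MST edges: (1,5,w=7), (2,3,w=1), (2,5,w=1), (2,7,w=1), (4,6,w=1), (4,7,w=1); sum of weights 7 + 1 + 1 + 1 + 1 + 1 = 12)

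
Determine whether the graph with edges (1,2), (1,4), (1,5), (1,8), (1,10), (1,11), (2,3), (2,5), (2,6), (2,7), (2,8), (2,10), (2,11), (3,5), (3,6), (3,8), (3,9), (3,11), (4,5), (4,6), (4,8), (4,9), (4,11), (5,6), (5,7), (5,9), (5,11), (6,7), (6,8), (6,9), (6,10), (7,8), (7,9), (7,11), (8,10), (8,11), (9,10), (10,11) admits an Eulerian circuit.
Yes (the graph is connected and all 11 vertices have even degree)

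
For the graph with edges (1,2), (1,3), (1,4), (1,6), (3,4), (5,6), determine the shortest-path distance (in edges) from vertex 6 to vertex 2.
2 (path: 6 -> 1 -> 2, 2 edges)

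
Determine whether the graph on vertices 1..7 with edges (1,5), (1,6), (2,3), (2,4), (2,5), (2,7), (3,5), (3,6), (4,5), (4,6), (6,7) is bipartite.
No (odd cycle of length 5: 4 -> 6 -> 1 -> 5 -> 2 -> 4)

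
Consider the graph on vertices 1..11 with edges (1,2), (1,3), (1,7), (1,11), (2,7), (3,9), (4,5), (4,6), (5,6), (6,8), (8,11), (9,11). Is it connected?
No, it has 2 components: {1, 2, 3, 4, 5, 6, 7, 8, 9, 11}, {10}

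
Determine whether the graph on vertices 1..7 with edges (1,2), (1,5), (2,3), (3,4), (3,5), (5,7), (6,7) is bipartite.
Yes. Partition: {1, 3, 7}, {2, 4, 5, 6}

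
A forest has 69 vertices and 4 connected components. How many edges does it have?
65 (Each of the 4 component trees on V_i vertices has V_i - 1 edges; summing gives V - C = 69 - 4 = 65)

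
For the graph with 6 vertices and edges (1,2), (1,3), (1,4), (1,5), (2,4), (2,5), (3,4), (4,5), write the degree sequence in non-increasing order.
[4, 4, 3, 3, 2, 0] (degrees: deg(1)=4, deg(2)=3, deg(3)=2, deg(4)=4, deg(5)=3, deg(6)=0)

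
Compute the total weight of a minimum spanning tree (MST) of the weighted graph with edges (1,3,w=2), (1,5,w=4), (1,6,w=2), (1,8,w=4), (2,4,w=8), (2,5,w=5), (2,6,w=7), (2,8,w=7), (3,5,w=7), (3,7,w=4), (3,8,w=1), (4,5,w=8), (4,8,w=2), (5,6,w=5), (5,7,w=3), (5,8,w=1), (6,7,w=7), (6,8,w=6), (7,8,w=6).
16 (MST edges: (1,3,w=2), (1,6,w=2), (2,5,w=5), (3,8,w=1), (4,8,w=2), (5,7,w=3), (5,8,w=1); sum of weights 2 + 2 + 5 + 1 + 2 + 3 + 1 = 16)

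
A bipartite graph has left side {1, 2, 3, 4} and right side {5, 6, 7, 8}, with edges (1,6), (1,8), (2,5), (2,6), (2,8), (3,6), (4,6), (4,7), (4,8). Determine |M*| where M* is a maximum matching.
4 (matching: (1,8), (2,5), (3,6), (4,7); upper bound min(|L|,|R|) = min(4,4) = 4)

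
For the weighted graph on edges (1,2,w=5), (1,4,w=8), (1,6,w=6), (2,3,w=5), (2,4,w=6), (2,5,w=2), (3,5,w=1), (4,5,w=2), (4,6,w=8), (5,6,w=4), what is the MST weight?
14 (MST edges: (1,2,w=5), (2,5,w=2), (3,5,w=1), (4,5,w=2), (5,6,w=4); sum of weights 5 + 2 + 1 + 2 + 4 = 14)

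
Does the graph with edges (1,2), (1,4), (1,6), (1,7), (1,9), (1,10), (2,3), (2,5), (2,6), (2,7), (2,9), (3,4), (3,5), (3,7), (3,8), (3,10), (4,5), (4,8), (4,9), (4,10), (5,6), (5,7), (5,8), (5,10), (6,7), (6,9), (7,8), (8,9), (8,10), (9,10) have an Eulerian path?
Yes (the graph is connected and exactly 2 vertices have odd degree: {5, 6}; any Eulerian path must start and end at those)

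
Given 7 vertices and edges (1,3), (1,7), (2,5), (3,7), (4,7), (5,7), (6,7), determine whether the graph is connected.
Yes (BFS from 1 visits [1, 3, 7, 4, 5, 6, 2] — all 7 vertices reached)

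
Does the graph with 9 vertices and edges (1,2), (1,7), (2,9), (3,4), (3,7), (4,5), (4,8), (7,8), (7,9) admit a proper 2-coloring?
Yes. Partition: {1, 3, 5, 6, 8, 9}, {2, 4, 7}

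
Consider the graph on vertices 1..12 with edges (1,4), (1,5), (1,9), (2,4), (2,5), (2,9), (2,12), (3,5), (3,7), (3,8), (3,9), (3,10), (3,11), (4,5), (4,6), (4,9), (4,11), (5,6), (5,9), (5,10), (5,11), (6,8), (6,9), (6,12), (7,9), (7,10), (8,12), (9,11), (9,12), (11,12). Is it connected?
Yes (BFS from 1 visits [1, 4, 5, 9, 2, 6, 11, 3, 10, 7, 12, 8] — all 12 vertices reached)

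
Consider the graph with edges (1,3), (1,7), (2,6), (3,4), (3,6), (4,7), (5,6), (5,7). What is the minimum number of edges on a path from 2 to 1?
3 (path: 2 -> 6 -> 3 -> 1, 3 edges)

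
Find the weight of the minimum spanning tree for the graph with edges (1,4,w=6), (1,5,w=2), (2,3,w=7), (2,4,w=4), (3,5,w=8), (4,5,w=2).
15 (MST edges: (1,5,w=2), (2,3,w=7), (2,4,w=4), (4,5,w=2); sum of weights 2 + 7 + 4 + 2 = 15)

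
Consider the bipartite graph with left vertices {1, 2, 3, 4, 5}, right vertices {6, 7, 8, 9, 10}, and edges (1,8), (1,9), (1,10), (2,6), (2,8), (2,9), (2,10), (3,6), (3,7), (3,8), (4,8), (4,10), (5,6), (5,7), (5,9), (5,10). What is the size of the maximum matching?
5 (matching: (1,10), (2,9), (3,6), (4,8), (5,7); upper bound min(|L|,|R|) = min(5,5) = 5)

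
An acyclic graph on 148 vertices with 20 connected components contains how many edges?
128 (Each of the 20 component trees on V_i vertices has V_i - 1 edges; summing gives V - C = 148 - 20 = 128)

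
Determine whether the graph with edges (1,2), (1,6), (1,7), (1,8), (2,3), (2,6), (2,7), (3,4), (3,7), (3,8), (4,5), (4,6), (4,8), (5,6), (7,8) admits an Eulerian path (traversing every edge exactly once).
Yes — and in fact it has an Eulerian circuit (the graph is connected and all 8 vertices have even degree)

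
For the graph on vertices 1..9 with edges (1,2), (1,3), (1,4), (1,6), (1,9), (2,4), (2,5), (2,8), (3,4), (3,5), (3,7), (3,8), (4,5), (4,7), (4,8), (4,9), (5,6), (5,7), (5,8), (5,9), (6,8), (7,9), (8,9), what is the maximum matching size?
4 (matching: (1,9), (2,4), (5,7), (6,8); upper bound floor(n/2) = floor(9/2) = 4)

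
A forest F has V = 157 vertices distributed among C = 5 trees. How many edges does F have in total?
152 (Each of the 5 component trees on V_i vertices has V_i - 1 edges; summing gives V - C = 157 - 5 = 152)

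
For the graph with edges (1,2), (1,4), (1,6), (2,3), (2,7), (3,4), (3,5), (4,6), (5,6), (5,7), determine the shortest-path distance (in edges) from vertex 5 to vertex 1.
2 (path: 5 -> 6 -> 1, 2 edges)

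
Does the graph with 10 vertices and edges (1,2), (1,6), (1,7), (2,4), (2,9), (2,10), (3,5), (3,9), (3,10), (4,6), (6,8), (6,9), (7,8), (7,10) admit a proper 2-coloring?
Yes. Partition: {1, 4, 5, 8, 9, 10}, {2, 3, 6, 7}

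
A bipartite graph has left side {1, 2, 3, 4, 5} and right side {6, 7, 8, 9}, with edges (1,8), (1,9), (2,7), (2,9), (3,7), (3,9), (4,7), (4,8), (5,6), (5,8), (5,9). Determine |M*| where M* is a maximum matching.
4 (matching: (1,9), (2,7), (4,8), (5,6); upper bound min(|L|,|R|) = min(5,4) = 4)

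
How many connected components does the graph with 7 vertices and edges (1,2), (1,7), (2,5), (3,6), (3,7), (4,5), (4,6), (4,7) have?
1 (components: {1, 2, 3, 4, 5, 6, 7})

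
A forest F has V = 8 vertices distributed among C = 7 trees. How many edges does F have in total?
1 (Each of the 7 component trees on V_i vertices has V_i - 1 edges; summing gives V - C = 8 - 7 = 1)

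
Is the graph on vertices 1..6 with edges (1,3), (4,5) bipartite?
Yes. Partition: {1, 2, 4, 6}, {3, 5}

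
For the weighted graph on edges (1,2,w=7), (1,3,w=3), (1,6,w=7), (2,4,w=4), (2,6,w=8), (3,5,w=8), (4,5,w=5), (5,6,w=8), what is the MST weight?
26 (MST edges: (1,2,w=7), (1,3,w=3), (1,6,w=7), (2,4,w=4), (4,5,w=5); sum of weights 7 + 3 + 7 + 4 + 5 = 26)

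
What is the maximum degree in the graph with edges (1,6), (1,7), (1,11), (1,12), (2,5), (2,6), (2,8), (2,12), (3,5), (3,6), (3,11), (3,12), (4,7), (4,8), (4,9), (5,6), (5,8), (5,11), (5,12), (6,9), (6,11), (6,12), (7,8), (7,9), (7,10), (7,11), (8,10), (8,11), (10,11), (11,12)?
8 (attained at vertex 11)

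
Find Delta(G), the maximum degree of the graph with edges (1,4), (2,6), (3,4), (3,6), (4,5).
3 (attained at vertex 4)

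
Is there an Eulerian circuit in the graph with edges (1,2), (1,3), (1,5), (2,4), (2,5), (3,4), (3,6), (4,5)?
No (6 vertices have odd degree: {1, 2, 3, 4, 5, 6}; Eulerian circuit requires 0)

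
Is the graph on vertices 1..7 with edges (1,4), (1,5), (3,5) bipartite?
Yes. Partition: {1, 2, 3, 6, 7}, {4, 5}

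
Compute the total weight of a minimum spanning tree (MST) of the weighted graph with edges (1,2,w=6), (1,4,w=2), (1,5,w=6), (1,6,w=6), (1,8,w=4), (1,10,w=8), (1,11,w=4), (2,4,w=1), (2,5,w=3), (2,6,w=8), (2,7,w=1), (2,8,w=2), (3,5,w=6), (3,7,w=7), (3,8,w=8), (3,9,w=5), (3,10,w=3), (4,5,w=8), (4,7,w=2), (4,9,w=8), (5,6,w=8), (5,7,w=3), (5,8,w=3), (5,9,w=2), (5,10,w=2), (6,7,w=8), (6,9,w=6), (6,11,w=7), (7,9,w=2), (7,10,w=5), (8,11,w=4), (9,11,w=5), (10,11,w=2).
23 (MST edges: (1,4,w=2), (1,6,w=6), (2,4,w=1), (2,7,w=1), (2,8,w=2), (3,10,w=3), (5,9,w=2), (5,10,w=2), (7,9,w=2), (10,11,w=2); sum of weights 2 + 6 + 1 + 1 + 2 + 3 + 2 + 2 + 2 + 2 = 23)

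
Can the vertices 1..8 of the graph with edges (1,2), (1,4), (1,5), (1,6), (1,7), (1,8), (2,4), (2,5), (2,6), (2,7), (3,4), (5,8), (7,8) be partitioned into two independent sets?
No (odd cycle of length 3: 6 -> 1 -> 2 -> 6)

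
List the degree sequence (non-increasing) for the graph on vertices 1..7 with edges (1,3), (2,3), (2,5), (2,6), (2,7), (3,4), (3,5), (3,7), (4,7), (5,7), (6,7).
[5, 5, 4, 3, 2, 2, 1] (degrees: deg(1)=1, deg(2)=4, deg(3)=5, deg(4)=2, deg(5)=3, deg(6)=2, deg(7)=5)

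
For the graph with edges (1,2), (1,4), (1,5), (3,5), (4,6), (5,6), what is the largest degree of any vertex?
3 (attained at vertices 1, 5)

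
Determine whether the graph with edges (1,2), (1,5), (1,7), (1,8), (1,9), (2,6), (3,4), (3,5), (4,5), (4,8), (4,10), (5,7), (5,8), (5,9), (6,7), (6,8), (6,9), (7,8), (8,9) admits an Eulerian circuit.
No (2 vertices have odd degree: {1, 10}; Eulerian circuit requires 0)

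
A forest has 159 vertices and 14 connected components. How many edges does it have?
145 (Each of the 14 component trees on V_i vertices has V_i - 1 edges; summing gives V - C = 159 - 14 = 145)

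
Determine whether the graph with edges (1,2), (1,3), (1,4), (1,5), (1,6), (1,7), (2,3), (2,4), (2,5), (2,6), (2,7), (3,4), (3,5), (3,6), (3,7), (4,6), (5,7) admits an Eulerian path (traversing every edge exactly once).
Yes — and in fact it has an Eulerian circuit (the graph is connected and all 7 vertices have even degree)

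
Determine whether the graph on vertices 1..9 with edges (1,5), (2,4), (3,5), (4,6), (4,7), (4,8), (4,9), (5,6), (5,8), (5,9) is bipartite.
Yes. Partition: {1, 2, 3, 6, 7, 8, 9}, {4, 5}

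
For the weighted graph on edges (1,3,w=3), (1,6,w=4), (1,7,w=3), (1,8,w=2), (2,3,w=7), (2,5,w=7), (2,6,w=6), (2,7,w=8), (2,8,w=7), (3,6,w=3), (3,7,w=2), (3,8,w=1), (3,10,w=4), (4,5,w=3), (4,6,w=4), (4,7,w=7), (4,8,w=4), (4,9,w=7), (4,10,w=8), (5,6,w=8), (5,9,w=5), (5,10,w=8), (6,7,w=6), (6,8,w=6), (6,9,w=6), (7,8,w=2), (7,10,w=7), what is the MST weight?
30 (MST edges: (1,8,w=2), (2,6,w=6), (3,6,w=3), (3,7,w=2), (3,8,w=1), (3,10,w=4), (4,5,w=3), (4,8,w=4), (5,9,w=5); sum of weights 2 + 6 + 3 + 2 + 1 + 4 + 3 + 4 + 5 = 30)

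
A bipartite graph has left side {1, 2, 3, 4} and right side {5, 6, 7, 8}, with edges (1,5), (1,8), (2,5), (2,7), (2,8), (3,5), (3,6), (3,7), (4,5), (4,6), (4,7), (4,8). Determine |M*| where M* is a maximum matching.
4 (matching: (1,8), (2,7), (3,6), (4,5); upper bound min(|L|,|R|) = min(4,4) = 4)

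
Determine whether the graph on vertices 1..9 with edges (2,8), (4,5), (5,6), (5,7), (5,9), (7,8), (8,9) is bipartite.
Yes. Partition: {1, 2, 3, 4, 6, 7, 9}, {5, 8}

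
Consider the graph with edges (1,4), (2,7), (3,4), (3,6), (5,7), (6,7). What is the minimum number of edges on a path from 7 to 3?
2 (path: 7 -> 6 -> 3, 2 edges)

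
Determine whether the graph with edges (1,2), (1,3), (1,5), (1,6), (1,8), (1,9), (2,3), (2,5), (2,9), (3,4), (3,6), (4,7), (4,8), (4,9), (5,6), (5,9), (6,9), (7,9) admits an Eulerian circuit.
Yes (the graph is connected and all 9 vertices have even degree)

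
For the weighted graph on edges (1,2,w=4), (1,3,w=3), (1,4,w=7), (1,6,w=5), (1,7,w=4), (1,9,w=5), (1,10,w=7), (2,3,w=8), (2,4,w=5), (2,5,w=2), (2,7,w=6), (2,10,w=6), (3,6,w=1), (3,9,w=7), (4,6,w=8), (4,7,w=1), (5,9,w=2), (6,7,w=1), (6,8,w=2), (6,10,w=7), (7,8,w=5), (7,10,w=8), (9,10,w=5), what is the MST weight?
21 (MST edges: (1,2,w=4), (1,3,w=3), (2,5,w=2), (3,6,w=1), (4,7,w=1), (5,9,w=2), (6,7,w=1), (6,8,w=2), (9,10,w=5); sum of weights 4 + 3 + 2 + 1 + 1 + 2 + 1 + 2 + 5 = 21)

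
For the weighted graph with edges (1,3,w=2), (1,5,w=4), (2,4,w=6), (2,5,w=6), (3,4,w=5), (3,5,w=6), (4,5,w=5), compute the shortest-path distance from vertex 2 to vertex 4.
6 (path: 2 -> 4; weights 6 = 6)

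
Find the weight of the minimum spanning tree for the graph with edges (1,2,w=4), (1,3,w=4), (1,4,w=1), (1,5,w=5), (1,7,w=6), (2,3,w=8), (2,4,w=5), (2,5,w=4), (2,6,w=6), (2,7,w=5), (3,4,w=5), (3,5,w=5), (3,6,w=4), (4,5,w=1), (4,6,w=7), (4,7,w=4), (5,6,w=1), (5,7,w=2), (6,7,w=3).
13 (MST edges: (1,2,w=4), (1,3,w=4), (1,4,w=1), (4,5,w=1), (5,6,w=1), (5,7,w=2); sum of weights 4 + 4 + 1 + 1 + 1 + 2 = 13)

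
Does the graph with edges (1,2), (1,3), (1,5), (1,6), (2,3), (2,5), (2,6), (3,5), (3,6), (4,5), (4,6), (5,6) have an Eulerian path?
Yes (the graph is connected and exactly 2 vertices have odd degree: {5, 6}; any Eulerian path must start and end at those)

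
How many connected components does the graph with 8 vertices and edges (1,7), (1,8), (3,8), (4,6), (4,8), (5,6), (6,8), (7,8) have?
2 (components: {1, 3, 4, 5, 6, 7, 8}, {2})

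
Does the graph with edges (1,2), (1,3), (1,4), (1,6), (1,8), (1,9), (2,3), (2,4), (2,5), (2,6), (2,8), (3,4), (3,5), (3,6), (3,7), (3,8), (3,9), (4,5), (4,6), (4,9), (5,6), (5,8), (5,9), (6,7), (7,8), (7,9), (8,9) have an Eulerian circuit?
Yes (the graph is connected and all 9 vertices have even degree)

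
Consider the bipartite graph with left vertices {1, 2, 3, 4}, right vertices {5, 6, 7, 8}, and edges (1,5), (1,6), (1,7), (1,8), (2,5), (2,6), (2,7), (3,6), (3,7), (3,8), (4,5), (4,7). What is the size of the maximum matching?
4 (matching: (1,8), (2,7), (3,6), (4,5); upper bound min(|L|,|R|) = min(4,4) = 4)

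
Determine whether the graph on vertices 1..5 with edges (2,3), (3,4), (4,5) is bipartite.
Yes. Partition: {1, 2, 4}, {3, 5}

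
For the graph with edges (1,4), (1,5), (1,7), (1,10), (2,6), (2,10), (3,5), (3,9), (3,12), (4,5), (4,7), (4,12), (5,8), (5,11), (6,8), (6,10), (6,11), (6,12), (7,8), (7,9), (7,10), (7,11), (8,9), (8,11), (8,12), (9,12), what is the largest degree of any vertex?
6 (attained at vertices 7, 8)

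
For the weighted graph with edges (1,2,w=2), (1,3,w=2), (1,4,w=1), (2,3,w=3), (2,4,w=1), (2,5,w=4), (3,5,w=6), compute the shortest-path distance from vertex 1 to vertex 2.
2 (path: 1 -> 2; weights 2 = 2)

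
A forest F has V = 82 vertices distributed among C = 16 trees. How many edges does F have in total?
66 (Each of the 16 component trees on V_i vertices has V_i - 1 edges; summing gives V - C = 82 - 16 = 66)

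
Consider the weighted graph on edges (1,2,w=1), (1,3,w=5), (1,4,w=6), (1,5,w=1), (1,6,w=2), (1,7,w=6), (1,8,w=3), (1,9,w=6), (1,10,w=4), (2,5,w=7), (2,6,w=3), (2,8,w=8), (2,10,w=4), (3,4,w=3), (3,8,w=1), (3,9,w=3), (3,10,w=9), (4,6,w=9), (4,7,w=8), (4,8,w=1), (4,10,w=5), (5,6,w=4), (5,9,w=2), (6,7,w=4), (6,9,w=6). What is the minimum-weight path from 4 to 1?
4 (path: 4 -> 8 -> 1; weights 1 + 3 = 4)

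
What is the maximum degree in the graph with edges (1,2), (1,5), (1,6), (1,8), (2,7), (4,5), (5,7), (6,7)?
4 (attained at vertex 1)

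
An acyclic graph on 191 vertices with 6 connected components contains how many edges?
185 (Each of the 6 component trees on V_i vertices has V_i - 1 edges; summing gives V - C = 191 - 6 = 185)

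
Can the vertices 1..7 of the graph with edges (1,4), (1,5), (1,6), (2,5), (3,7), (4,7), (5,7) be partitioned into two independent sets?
Yes. Partition: {1, 2, 7}, {3, 4, 5, 6}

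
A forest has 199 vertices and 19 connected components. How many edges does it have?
180 (Each of the 19 component trees on V_i vertices has V_i - 1 edges; summing gives V - C = 199 - 19 = 180)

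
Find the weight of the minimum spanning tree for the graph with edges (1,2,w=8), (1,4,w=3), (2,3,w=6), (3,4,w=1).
10 (MST edges: (1,4,w=3), (2,3,w=6), (3,4,w=1); sum of weights 3 + 6 + 1 = 10)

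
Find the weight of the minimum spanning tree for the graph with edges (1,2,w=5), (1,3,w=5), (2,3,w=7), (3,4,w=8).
18 (MST edges: (1,2,w=5), (1,3,w=5), (3,4,w=8); sum of weights 5 + 5 + 8 = 18)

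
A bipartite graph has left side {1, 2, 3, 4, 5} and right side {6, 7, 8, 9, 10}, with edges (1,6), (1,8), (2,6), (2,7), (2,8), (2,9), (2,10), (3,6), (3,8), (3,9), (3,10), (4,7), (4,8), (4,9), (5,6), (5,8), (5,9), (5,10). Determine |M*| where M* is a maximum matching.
5 (matching: (1,8), (2,10), (3,9), (4,7), (5,6); upper bound min(|L|,|R|) = min(5,5) = 5)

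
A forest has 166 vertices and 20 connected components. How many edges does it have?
146 (Each of the 20 component trees on V_i vertices has V_i - 1 edges; summing gives V - C = 166 - 20 = 146)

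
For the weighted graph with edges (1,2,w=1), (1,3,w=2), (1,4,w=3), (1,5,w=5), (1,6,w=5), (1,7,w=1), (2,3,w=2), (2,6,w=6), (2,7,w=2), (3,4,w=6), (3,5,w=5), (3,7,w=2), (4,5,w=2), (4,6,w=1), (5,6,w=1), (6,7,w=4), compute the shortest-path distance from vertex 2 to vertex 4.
4 (path: 2 -> 1 -> 4; weights 1 + 3 = 4)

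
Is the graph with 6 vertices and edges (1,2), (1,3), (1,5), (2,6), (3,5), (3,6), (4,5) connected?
Yes (BFS from 1 visits [1, 2, 3, 5, 6, 4] — all 6 vertices reached)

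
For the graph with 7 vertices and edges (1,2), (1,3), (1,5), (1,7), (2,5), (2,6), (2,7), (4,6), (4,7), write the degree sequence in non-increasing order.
[4, 4, 3, 2, 2, 2, 1] (degrees: deg(1)=4, deg(2)=4, deg(3)=1, deg(4)=2, deg(5)=2, deg(6)=2, deg(7)=3)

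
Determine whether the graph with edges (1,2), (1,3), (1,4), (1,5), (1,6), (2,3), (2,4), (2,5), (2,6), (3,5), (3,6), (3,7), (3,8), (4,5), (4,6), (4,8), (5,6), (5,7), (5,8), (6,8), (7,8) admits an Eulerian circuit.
No (6 vertices have odd degree: {1, 2, 4, 5, 7, 8}; Eulerian circuit requires 0)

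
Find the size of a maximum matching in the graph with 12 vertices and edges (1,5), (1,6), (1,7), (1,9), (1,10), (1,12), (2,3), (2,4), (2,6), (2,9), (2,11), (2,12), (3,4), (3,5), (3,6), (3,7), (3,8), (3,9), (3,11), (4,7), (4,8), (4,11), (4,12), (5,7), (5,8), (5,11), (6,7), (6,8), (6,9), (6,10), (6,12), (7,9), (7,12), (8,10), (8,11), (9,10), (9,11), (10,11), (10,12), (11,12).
6 (matching: (1,6), (2,12), (3,9), (4,7), (5,11), (8,10); upper bound floor(n/2) = floor(12/2) = 6)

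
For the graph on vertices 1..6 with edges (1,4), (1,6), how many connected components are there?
4 (components: {1, 4, 6}, {2}, {3}, {5})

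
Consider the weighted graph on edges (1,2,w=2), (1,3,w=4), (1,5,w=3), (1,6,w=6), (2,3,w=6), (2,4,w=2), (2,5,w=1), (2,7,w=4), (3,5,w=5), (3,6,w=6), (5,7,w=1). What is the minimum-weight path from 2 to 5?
1 (path: 2 -> 5; weights 1 = 1)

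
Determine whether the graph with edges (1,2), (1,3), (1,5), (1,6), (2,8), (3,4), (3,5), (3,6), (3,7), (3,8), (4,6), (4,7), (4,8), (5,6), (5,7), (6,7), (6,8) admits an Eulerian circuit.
Yes (the graph is connected and all 8 vertices have even degree)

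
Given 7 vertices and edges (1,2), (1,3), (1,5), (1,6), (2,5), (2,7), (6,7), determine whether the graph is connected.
No, it has 2 components: {1, 2, 3, 5, 6, 7}, {4}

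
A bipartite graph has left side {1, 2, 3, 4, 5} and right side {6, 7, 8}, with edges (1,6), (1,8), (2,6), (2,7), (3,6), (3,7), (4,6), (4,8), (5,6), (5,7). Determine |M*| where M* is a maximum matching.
3 (matching: (1,8), (2,7), (3,6); upper bound min(|L|,|R|) = min(5,3) = 3)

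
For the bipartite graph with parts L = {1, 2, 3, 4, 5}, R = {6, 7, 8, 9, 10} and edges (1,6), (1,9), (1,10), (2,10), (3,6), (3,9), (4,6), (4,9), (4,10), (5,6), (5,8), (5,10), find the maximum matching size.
4 (matching: (1,10), (3,9), (4,6), (5,8); upper bound min(|L|,|R|) = min(5,5) = 5)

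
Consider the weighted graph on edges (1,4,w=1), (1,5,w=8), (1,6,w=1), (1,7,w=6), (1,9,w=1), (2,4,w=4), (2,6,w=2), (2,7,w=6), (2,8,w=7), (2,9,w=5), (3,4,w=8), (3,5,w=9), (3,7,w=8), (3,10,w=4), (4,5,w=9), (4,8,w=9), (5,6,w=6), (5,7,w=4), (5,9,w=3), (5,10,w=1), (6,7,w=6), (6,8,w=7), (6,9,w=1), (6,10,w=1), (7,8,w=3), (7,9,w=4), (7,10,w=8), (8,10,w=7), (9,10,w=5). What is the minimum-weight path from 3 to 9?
6 (path: 3 -> 10 -> 6 -> 9; weights 4 + 1 + 1 = 6)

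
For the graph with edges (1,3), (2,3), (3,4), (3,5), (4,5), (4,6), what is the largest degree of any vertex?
4 (attained at vertex 3)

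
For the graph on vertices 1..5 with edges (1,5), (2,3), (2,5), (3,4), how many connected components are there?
1 (components: {1, 2, 3, 4, 5})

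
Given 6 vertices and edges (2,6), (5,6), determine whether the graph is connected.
No, it has 4 components: {1}, {2, 5, 6}, {3}, {4}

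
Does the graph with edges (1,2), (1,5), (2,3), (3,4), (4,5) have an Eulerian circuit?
Yes (the graph is connected and all 5 vertices have even degree)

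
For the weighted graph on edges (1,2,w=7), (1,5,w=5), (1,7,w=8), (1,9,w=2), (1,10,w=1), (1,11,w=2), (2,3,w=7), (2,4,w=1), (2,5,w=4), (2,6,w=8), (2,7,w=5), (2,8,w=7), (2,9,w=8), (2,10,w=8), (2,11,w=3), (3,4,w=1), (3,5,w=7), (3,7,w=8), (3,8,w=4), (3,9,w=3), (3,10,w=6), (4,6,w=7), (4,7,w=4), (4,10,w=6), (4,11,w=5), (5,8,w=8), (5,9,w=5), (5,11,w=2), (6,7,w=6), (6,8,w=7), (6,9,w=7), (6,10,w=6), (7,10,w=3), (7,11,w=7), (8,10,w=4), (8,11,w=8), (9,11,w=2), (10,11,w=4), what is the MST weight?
25 (MST edges: (1,9,w=2), (1,10,w=1), (1,11,w=2), (2,4,w=1), (2,11,w=3), (3,4,w=1), (3,8,w=4), (5,11,w=2), (6,7,w=6), (7,10,w=3); sum of weights 2 + 1 + 2 + 1 + 3 + 1 + 4 + 2 + 6 + 3 = 25)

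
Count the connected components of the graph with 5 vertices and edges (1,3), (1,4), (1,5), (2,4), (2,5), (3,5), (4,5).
1 (components: {1, 2, 3, 4, 5})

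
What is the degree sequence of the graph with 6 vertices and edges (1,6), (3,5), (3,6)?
[2, 2, 1, 1, 0, 0] (degrees: deg(1)=1, deg(2)=0, deg(3)=2, deg(4)=0, deg(5)=1, deg(6)=2)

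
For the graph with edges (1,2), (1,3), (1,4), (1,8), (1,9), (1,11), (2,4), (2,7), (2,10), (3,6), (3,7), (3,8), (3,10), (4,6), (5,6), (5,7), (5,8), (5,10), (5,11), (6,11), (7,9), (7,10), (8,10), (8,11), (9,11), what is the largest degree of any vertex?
6 (attained at vertex 1)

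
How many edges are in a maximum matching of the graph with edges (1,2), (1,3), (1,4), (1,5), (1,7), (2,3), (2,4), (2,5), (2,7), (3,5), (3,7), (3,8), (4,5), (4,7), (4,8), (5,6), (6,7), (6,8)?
4 (matching: (1,2), (3,8), (4,7), (5,6); upper bound floor(n/2) = floor(8/2) = 4)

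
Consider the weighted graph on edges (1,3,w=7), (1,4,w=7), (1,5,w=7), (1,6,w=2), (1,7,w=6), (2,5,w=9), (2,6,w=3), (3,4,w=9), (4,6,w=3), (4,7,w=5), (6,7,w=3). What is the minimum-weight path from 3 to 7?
12 (path: 3 -> 1 -> 6 -> 7; weights 7 + 2 + 3 = 12)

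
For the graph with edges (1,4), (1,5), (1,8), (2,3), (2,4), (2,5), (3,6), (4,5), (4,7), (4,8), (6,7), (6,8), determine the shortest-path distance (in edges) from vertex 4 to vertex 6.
2 (path: 4 -> 7 -> 6, 2 edges)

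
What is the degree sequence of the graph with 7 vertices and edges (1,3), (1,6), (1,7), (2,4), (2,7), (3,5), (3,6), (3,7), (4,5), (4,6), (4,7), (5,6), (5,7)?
[5, 4, 4, 4, 4, 3, 2] (degrees: deg(1)=3, deg(2)=2, deg(3)=4, deg(4)=4, deg(5)=4, deg(6)=4, deg(7)=5)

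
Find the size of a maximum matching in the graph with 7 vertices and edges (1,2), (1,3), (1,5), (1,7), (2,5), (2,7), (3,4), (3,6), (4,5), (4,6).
3 (matching: (1,7), (3,6), (4,5); upper bound floor(n/2) = floor(7/2) = 3)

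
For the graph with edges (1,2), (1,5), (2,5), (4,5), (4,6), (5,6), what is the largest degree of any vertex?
4 (attained at vertex 5)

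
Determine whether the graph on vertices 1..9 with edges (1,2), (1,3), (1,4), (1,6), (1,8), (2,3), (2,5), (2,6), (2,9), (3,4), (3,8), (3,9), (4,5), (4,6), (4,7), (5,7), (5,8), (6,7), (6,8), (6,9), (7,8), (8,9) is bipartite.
No (odd cycle of length 3: 4 -> 1 -> 3 -> 4)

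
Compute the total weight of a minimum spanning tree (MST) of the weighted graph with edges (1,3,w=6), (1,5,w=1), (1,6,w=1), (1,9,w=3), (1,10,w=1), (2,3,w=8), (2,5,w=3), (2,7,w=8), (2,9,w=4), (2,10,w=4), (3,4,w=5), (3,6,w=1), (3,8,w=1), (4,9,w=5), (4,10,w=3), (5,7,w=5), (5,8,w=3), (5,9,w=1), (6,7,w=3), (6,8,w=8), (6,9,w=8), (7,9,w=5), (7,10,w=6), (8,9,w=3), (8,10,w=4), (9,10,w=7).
15 (MST edges: (1,5,w=1), (1,6,w=1), (1,10,w=1), (2,5,w=3), (3,6,w=1), (3,8,w=1), (4,10,w=3), (5,9,w=1), (6,7,w=3); sum of weights 1 + 1 + 1 + 3 + 1 + 1 + 3 + 1 + 3 = 15)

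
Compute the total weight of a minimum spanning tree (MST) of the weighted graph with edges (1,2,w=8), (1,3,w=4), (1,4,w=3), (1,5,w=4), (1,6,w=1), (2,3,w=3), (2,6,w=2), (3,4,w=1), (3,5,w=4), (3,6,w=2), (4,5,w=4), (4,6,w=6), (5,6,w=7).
10 (MST edges: (1,5,w=4), (1,6,w=1), (2,6,w=2), (3,4,w=1), (3,6,w=2); sum of weights 4 + 1 + 2 + 1 + 2 = 10)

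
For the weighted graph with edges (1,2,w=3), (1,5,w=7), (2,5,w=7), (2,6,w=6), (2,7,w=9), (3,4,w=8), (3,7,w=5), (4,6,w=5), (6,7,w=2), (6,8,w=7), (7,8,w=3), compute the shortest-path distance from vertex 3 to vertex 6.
7 (path: 3 -> 7 -> 6; weights 5 + 2 = 7)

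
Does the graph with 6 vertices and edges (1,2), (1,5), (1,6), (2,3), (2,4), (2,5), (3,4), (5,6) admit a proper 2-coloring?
No (odd cycle of length 3: 2 -> 1 -> 5 -> 2)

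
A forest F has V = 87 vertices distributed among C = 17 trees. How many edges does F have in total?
70 (Each of the 17 component trees on V_i vertices has V_i - 1 edges; summing gives V - C = 87 - 17 = 70)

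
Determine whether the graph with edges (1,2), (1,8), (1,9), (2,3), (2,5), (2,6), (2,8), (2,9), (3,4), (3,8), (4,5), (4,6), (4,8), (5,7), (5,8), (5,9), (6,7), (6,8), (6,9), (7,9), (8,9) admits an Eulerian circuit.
No (6 vertices have odd degree: {1, 3, 5, 6, 7, 8}; Eulerian circuit requires 0)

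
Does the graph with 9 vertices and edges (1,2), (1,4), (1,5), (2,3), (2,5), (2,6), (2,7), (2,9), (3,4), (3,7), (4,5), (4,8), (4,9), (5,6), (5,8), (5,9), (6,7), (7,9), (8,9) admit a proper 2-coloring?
No (odd cycle of length 3: 5 -> 1 -> 2 -> 5)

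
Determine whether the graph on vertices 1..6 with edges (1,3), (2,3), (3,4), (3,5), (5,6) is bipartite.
Yes. Partition: {1, 2, 4, 5}, {3, 6}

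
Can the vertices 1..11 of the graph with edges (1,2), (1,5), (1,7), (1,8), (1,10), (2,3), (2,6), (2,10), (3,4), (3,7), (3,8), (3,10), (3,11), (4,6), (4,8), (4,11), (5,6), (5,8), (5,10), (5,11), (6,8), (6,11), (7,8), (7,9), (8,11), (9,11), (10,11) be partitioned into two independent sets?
No (odd cycle of length 3: 8 -> 1 -> 5 -> 8)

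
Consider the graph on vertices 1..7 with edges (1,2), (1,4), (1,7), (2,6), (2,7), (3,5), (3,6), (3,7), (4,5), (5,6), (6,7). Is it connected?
Yes (BFS from 1 visits [1, 2, 4, 7, 6, 5, 3] — all 7 vertices reached)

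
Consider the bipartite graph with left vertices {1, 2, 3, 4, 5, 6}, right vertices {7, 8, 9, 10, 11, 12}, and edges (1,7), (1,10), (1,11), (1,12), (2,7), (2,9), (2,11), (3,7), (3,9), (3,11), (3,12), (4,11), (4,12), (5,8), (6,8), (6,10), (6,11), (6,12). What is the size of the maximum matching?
6 (matching: (1,12), (2,7), (3,9), (4,11), (5,8), (6,10); upper bound min(|L|,|R|) = min(6,6) = 6)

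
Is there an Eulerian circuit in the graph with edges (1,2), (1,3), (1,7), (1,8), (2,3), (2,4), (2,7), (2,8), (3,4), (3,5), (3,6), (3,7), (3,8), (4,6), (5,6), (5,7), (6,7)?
No (6 vertices have odd degree: {2, 3, 4, 5, 7, 8}; Eulerian circuit requires 0)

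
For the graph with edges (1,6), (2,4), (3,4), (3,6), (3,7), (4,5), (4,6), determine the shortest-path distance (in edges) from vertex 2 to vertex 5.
2 (path: 2 -> 4 -> 5, 2 edges)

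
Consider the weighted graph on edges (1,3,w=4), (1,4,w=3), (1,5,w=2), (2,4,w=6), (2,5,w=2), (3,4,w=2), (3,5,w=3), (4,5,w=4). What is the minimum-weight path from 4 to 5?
4 (path: 4 -> 5; weights 4 = 4)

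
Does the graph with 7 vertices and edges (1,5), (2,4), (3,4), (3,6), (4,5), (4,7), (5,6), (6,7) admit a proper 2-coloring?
Yes. Partition: {1, 4, 6}, {2, 3, 5, 7}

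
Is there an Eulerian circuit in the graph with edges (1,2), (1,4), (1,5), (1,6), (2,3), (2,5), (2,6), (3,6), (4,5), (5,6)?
Yes (the graph is connected and all 6 vertices have even degree)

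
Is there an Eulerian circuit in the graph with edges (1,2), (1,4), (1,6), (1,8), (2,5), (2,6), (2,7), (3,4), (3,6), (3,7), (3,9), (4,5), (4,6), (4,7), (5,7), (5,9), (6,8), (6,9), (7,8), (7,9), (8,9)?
No (2 vertices have odd degree: {4, 9}; Eulerian circuit requires 0)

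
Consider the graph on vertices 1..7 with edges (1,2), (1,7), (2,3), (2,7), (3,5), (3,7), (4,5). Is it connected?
No, it has 2 components: {1, 2, 3, 4, 5, 7}, {6}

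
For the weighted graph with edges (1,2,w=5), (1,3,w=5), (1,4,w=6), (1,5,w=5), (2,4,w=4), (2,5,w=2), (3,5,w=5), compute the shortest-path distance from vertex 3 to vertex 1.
5 (path: 3 -> 1; weights 5 = 5)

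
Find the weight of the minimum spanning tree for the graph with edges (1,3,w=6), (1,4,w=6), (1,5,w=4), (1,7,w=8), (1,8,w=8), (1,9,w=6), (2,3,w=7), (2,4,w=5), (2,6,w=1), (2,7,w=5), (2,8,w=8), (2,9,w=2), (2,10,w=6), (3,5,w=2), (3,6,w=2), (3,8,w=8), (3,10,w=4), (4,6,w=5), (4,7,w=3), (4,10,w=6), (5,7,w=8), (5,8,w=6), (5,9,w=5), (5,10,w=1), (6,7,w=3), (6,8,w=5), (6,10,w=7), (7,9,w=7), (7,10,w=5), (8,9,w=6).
23 (MST edges: (1,5,w=4), (2,6,w=1), (2,9,w=2), (3,5,w=2), (3,6,w=2), (4,7,w=3), (5,10,w=1), (6,7,w=3), (6,8,w=5); sum of weights 4 + 1 + 2 + 2 + 2 + 3 + 1 + 3 + 5 = 23)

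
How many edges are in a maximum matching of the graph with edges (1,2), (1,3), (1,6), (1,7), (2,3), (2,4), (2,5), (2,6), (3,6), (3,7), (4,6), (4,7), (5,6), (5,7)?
3 (matching: (1,3), (4,7), (5,6); upper bound floor(n/2) = floor(7/2) = 3)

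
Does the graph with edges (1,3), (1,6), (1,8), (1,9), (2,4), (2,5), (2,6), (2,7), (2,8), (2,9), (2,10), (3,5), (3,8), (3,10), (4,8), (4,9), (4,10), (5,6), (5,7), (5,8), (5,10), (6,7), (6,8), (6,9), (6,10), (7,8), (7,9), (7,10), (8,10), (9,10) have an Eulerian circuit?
No (2 vertices have odd degree: {2, 6}; Eulerian circuit requires 0)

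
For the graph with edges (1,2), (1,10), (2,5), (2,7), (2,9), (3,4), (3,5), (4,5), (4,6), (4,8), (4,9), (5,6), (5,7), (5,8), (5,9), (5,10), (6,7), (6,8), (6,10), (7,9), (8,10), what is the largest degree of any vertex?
8 (attained at vertex 5)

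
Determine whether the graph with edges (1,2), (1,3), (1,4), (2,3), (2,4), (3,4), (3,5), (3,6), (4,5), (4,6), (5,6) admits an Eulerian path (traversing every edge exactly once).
No (6 vertices have odd degree: {1, 2, 3, 4, 5, 6}; Eulerian path requires 0 or 2)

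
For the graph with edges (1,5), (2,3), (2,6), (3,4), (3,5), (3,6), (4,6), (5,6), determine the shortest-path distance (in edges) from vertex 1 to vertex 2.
3 (path: 1 -> 5 -> 3 -> 2, 3 edges)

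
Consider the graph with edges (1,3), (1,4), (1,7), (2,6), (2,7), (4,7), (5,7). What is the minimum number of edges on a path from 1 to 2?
2 (path: 1 -> 7 -> 2, 2 edges)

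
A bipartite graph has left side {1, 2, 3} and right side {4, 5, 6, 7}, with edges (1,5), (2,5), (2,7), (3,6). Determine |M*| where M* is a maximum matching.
3 (matching: (1,5), (2,7), (3,6); upper bound min(|L|,|R|) = min(3,4) = 3)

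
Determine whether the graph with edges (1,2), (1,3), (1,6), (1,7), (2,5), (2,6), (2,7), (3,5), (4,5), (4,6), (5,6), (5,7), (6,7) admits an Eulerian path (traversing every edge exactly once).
Yes (the graph is connected and exactly 2 vertices have odd degree: {5, 6}; any Eulerian path must start and end at those)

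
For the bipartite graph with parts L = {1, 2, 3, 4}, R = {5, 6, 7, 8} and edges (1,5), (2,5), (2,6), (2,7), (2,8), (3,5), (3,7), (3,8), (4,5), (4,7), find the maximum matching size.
4 (matching: (1,5), (2,6), (3,8), (4,7); upper bound min(|L|,|R|) = min(4,4) = 4)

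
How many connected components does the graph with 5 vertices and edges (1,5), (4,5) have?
3 (components: {1, 4, 5}, {2}, {3})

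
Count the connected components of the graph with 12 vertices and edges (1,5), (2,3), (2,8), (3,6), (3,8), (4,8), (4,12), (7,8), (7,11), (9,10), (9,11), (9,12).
2 (components: {1, 5}, {2, 3, 4, 6, 7, 8, 9, 10, 11, 12})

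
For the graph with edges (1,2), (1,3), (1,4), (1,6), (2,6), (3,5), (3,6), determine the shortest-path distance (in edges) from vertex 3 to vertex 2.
2 (path: 3 -> 6 -> 2, 2 edges)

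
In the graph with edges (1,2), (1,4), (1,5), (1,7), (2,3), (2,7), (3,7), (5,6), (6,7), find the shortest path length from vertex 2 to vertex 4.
2 (path: 2 -> 1 -> 4, 2 edges)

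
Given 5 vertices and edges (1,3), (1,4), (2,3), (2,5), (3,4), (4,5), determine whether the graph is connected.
Yes (BFS from 1 visits [1, 3, 4, 2, 5] — all 5 vertices reached)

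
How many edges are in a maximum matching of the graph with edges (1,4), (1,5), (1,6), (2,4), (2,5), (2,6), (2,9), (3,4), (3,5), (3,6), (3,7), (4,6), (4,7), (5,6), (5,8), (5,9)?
4 (matching: (2,9), (3,6), (4,7), (5,8); upper bound floor(n/2) = floor(9/2) = 4)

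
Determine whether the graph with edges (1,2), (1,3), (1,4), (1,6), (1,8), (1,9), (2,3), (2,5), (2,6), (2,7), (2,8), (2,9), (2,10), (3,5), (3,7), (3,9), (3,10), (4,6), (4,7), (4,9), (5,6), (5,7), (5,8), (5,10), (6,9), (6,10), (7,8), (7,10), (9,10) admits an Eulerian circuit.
Yes (the graph is connected and all 10 vertices have even degree)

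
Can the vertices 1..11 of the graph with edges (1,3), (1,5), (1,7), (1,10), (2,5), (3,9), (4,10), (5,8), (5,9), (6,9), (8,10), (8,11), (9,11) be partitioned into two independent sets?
Yes. Partition: {1, 2, 4, 8, 9}, {3, 5, 6, 7, 10, 11}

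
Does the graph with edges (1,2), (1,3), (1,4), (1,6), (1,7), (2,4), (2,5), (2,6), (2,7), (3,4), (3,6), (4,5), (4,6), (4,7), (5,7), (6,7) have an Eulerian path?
No (6 vertices have odd degree: {1, 2, 3, 5, 6, 7}; Eulerian path requires 0 or 2)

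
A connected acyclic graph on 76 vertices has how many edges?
75 (A tree on V vertices has V - 1 edges, so 76 - 1 = 75)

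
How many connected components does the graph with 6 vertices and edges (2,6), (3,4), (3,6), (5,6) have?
2 (components: {1}, {2, 3, 4, 5, 6})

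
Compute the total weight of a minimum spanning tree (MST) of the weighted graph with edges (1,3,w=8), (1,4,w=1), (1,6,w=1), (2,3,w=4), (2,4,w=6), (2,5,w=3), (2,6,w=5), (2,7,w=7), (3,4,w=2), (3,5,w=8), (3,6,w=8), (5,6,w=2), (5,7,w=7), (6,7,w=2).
11 (MST edges: (1,4,w=1), (1,6,w=1), (2,5,w=3), (3,4,w=2), (5,6,w=2), (6,7,w=2); sum of weights 1 + 1 + 3 + 2 + 2 + 2 = 11)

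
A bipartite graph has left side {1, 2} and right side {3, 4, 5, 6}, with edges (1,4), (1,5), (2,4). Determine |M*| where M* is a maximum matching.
2 (matching: (1,5), (2,4); upper bound min(|L|,|R|) = min(2,4) = 2)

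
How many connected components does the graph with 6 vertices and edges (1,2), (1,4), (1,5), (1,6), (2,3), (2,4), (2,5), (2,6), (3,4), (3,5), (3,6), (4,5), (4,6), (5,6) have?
1 (components: {1, 2, 3, 4, 5, 6})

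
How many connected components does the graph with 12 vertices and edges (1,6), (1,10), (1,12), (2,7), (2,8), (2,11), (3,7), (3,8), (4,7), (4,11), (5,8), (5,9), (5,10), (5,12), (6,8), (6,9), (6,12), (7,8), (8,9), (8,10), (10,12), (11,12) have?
1 (components: {1, 2, 3, 4, 5, 6, 7, 8, 9, 10, 11, 12})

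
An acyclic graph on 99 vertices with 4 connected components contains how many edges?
95 (Each of the 4 component trees on V_i vertices has V_i - 1 edges; summing gives V - C = 99 - 4 = 95)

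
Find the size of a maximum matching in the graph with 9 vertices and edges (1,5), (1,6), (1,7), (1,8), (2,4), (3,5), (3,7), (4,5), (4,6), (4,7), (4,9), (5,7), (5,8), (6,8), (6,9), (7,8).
4 (matching: (1,8), (3,5), (4,7), (6,9); upper bound floor(n/2) = floor(9/2) = 4)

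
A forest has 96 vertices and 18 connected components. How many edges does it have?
78 (Each of the 18 component trees on V_i vertices has V_i - 1 edges; summing gives V - C = 96 - 18 = 78)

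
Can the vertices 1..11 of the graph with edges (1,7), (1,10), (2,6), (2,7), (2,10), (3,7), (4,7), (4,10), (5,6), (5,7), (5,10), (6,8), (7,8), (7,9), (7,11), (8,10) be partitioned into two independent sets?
Yes. Partition: {1, 2, 3, 4, 5, 8, 9, 11}, {6, 7, 10}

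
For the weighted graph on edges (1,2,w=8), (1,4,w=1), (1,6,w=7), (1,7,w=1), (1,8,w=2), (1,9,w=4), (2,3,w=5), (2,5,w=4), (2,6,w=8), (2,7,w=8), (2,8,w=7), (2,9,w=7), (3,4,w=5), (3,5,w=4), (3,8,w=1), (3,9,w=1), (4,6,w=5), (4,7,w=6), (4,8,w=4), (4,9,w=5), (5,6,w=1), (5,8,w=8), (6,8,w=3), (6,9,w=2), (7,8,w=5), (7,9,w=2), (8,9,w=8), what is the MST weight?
13 (MST edges: (1,4,w=1), (1,7,w=1), (1,8,w=2), (2,5,w=4), (3,8,w=1), (3,9,w=1), (5,6,w=1), (6,9,w=2); sum of weights 1 + 1 + 2 + 4 + 1 + 1 + 1 + 2 = 13)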